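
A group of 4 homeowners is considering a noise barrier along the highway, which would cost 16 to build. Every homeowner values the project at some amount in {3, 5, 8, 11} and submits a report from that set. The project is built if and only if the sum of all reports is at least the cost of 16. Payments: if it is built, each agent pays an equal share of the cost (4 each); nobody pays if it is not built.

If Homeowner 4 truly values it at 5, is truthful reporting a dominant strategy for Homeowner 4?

No

Consider the case where Homeowner 1 reports 3, Homeowner 2 reports 3 and Homeowner 3 reports 3.
Truthful report 5: project not built, utility 0.
Report 8 instead: project built, pays 4, utility 5 - 4 = 1.
Since 1 > 0, reporting 8 is strictly better here, so truthful reporting is not dominant.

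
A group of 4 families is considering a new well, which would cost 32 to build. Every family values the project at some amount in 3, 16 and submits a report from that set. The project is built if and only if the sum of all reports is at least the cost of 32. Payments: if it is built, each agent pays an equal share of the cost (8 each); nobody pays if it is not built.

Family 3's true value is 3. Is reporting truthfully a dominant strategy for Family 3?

Yes

Check each profile of the others' reports and compare truth against every alternative report.
Others report (3, 3, 16): truth gives 0, best alternative gives -5.
Others report (3, 16, 3): truth gives 0, best alternative gives -5.
Others report (16, 3, 3): truth gives 0, best alternative gives -5.
Others report (3, 16, 16): truth gives -5, best alternative gives -5.
Others report (16, 3, 16): truth gives -5, best alternative gives -5.
Others report (16, 16, 3): truth gives -5, best alternative gives -5.
(Remaining 2 profiles checked similarly; truth is weakly best in each.)
In every case the truthful report is at least as good as any alternative, so it is a dominant strategy.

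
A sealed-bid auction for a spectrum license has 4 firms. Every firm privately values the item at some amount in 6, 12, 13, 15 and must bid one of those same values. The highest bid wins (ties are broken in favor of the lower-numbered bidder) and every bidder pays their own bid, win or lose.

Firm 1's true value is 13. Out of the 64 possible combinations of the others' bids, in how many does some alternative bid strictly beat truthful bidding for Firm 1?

45

Others bid (6, 6, 6): truth gives 0; bid 6 gives 7 > 0. Violating.
Others bid (6, 6, 12): truth gives 0; bid 12 gives 1 > 0. Violating.
Others bid (6, 6, 15): truth gives -13; bid 15 gives -2 > -13. Violating.
Others bid (6, 12, 6): truth gives 0; bid 12 gives 1 > 0. Violating.
Others bid (6, 6, 13): truth gives 0; no alternative beats it.
Others bid (6, 12, 13): truth gives 0; no alternative beats it.
(Checking all 64 profiles: 45 have a profitable deviation, 19 do not.)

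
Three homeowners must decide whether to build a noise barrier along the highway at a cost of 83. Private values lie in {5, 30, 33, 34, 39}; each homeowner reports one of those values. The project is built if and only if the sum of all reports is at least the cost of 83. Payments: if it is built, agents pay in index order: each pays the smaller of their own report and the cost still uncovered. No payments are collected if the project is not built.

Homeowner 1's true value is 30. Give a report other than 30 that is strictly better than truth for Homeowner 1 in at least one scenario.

5

Suppose Homeowner 2 reports 39 and Homeowner 3 reports 39.
Report 30: project built, pays 30, utility 30 - 30 = 0.
Report 5: project built, pays 5, utility 30 - 5 = 25.
So reporting 5 beats truth here (25 > 0).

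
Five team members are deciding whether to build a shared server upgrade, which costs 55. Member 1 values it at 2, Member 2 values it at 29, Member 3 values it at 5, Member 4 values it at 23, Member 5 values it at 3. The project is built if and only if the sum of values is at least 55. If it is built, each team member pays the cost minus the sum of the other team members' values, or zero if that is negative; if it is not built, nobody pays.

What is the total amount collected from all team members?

Total value 62 ≥ cost 55, so it is built.
Member 1: others sum to 60; max(0, 55 - 60) = 0.
Member 2: others sum to 33; max(0, 55 - 33) = 22.
Member 3: others sum to 57; max(0, 55 - 57) = 0.
Member 4: others sum to 39; max(0, 55 - 39) = 16.
Member 5: others sum to 59; max(0, 55 - 59) = 0.
Total collected = 0 + 22 + 0 + 16 + 0 = 38.

38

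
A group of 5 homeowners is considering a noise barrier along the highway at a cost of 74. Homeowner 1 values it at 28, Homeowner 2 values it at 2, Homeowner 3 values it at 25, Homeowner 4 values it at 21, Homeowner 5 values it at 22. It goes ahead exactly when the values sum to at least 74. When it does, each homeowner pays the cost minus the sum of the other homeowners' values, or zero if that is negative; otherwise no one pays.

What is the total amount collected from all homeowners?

Total value 98 ≥ cost 74, so it is built.
Homeowner 1: others sum to 70; max(0, 74 - 70) = 4.
Homeowner 2: others sum to 96; max(0, 74 - 96) = 0.
Homeowner 3: others sum to 73; max(0, 74 - 73) = 1.
Homeowner 4: others sum to 77; max(0, 74 - 77) = 0.
Homeowner 5: others sum to 76; max(0, 74 - 76) = 0.
Total collected = 4 + 0 + 1 + 0 + 0 = 5.

5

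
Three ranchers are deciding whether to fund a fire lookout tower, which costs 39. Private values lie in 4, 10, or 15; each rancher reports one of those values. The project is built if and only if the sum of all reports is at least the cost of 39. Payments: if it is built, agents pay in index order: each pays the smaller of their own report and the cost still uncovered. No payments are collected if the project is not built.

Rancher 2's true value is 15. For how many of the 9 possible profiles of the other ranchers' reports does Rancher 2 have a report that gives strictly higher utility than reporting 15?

Others report (15, 15): truth gives 0; report 10 gives 5 > 0. Violating.
Others report (4, 4): truth gives 0; no alternative beats it.
Others report (4, 10): truth gives 0; no alternative beats it.
(Checking all 9 profiles: 1 has a profitable deviation, 8 do not.)

1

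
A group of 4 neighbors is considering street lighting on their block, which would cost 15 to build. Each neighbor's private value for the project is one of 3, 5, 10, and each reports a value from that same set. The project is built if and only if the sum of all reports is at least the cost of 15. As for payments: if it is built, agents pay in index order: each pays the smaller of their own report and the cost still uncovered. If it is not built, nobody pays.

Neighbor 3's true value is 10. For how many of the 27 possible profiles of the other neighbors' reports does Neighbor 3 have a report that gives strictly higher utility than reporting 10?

11

Others report (3, 3, 5): truth gives 1; report 5 gives 5 > 1. Violating.
Others report (3, 3, 10): truth gives 1; report 3 gives 7 > 1. Violating.
Others report (3, 5, 3): truth gives 3; report 5 gives 5 > 3. Violating.
Others report (3, 5, 5): truth gives 3; report 3 gives 7 > 3. Violating.
Others report (3, 3, 3): truth gives 1; no alternative beats it.
Others report (3, 10, 3): truth gives 8; no alternative beats it.
(Checking all 27 profiles: 11 have a profitable deviation, 16 do not.)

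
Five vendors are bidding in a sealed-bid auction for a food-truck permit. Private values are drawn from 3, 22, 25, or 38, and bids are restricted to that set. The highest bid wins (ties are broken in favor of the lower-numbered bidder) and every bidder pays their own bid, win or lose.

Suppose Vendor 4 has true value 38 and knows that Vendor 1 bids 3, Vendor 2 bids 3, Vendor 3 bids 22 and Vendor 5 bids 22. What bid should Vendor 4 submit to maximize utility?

25

Bid 3: loses but pays 3, utility -3.
Bid 22: loses but pays 22, utility -22.
Bid 25: wins, pays 25, utility 38 - 25 = 13.
Bid 38: wins, pays 38, utility 38 - 38 = 0.
The best choice is 25 with utility 13.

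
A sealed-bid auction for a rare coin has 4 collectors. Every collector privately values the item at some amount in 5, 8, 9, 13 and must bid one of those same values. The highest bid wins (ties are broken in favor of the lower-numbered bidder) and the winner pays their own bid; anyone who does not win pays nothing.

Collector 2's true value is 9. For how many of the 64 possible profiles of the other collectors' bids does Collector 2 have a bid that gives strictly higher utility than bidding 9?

4

Others bid (5, 5, 5): truth gives 0; bid 8 gives 1 > 0. Violating.
Others bid (5, 5, 8): truth gives 0; bid 8 gives 1 > 0. Violating.
Others bid (5, 8, 5): truth gives 0; bid 8 gives 1 > 0. Violating.
Others bid (5, 8, 8): truth gives 0; bid 8 gives 1 > 0. Violating.
Others bid (5, 5, 9): truth gives 0; no alternative beats it.
Others bid (5, 5, 13): truth gives 0; no alternative beats it.
(Checking all 64 profiles: 4 have a profitable deviation, 60 do not.)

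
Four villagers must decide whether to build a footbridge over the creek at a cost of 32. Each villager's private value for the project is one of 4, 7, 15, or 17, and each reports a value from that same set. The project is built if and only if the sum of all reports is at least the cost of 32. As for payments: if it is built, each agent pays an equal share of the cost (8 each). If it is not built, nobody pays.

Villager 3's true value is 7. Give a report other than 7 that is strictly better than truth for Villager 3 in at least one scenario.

Suppose Villager 1 reports 4, Villager 2 reports 4 and Villager 4 reports 17.
Report 7: project built, pays 8, utility 7 - 8 = -1.
Report 4: project not built, utility 0.
So reporting 4 beats truth here (0 > -1).

4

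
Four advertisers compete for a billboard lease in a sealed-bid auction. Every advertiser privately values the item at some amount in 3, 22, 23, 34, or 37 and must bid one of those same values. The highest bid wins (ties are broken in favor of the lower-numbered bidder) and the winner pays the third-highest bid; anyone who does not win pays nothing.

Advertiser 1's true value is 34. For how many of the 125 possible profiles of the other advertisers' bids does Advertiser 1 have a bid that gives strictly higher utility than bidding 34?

Others bid (3, 3, 37): truth gives 0; bid 37 gives 31 > 0. Violating.
Others bid (3, 22, 37): truth gives 0; bid 37 gives 12 > 0. Violating.
Others bid (3, 23, 37): truth gives 0; bid 37 gives 11 > 0. Violating.
Others bid (3, 37, 3): truth gives 0; bid 37 gives 31 > 0. Violating.
Others bid (3, 3, 3): truth gives 31; no alternative beats it.
Others bid (3, 3, 22): truth gives 31; no alternative beats it.
(Checking all 125 profiles: 27 have a profitable deviation, 98 do not.)

27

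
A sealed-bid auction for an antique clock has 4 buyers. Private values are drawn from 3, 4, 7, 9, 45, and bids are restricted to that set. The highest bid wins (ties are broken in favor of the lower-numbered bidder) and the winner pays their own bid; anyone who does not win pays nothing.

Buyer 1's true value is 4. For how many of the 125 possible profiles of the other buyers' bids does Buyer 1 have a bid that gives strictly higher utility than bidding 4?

Others bid (3, 3, 3): truth gives 0; bid 3 gives 1 > 0. Violating.
Others bid (3, 3, 4): truth gives 0; no alternative beats it.
Others bid (3, 3, 7): truth gives 0; no alternative beats it.
(Checking all 125 profiles: 1 has a profitable deviation, 124 do not.)

1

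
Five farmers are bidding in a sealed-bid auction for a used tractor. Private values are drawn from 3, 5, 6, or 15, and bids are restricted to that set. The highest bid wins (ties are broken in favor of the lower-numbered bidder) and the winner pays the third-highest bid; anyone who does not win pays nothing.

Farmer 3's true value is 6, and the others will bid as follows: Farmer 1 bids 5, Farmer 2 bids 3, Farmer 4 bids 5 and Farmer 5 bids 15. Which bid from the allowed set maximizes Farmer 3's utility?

Bid 3: loses, pays 0, utility 0.
Bid 5: loses, pays 0, utility 0.
Bid 6: loses, pays 0, utility 0.
Bid 15: wins, pays 5, utility 6 - 5 = 1.
The best choice is 15 with utility 1.

15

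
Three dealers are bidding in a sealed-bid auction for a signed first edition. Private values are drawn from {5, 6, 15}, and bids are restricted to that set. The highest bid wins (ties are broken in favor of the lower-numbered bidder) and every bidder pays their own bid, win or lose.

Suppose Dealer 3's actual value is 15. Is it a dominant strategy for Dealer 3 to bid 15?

Consider the case where Dealer 1 bids 5 and Dealer 2 bids 5.
Truthful bid 15: wins, pays 15, utility 15 - 15 = 0.
Bid 6 instead: wins, pays 6, utility 15 - 6 = 9.
Since 9 > 0, bidding 6 is strictly better here, so truthful bidding is not dominant.

No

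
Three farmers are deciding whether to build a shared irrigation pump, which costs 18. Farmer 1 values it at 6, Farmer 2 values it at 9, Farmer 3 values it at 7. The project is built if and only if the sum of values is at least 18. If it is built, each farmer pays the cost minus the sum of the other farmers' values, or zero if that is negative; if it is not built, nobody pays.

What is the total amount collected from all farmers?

Total value 22 ≥ cost 18, so it is built.
Farmer 1: others sum to 16; max(0, 18 - 16) = 2.
Farmer 2: others sum to 13; max(0, 18 - 13) = 5.
Farmer 3: others sum to 15; max(0, 18 - 15) = 3.
Total collected = 2 + 5 + 3 = 10.

10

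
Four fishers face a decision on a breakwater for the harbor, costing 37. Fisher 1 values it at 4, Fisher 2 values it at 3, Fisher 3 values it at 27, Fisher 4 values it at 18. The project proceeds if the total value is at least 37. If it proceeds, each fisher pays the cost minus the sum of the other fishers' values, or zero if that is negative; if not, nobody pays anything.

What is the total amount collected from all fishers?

Total value 52 ≥ cost 37, so it is built.
Fisher 1: others sum to 48; max(0, 37 - 48) = 0.
Fisher 2: others sum to 49; max(0, 37 - 49) = 0.
Fisher 3: others sum to 25; max(0, 37 - 25) = 12.
Fisher 4: others sum to 34; max(0, 37 - 34) = 3.
Total collected = 0 + 0 + 12 + 3 = 15.

15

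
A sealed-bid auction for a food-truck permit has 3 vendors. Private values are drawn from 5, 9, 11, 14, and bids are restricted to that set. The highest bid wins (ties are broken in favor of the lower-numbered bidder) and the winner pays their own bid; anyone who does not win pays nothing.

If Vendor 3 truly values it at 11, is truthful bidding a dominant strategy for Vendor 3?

Consider the case where Vendor 1 bids 5 and Vendor 2 bids 5.
Truthful bid 11: wins, pays 11, utility 11 - 11 = 0.
Bid 9 instead: wins, pays 9, utility 11 - 9 = 2.
Since 2 > 0, bidding 9 is strictly better here, so truthful bidding is not dominant.

No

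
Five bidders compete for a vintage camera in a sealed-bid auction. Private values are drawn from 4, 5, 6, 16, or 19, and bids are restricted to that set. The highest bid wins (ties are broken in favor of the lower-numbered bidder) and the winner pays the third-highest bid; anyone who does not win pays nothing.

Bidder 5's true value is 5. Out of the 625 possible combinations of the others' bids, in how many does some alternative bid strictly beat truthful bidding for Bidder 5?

12

Others bid (4, 4, 4, 5): truth gives 0; bid 6 gives 1 > 0. Violating.
Others bid (4, 4, 4, 6): truth gives 0; bid 16 gives 1 > 0. Violating.
Others bid (4, 4, 4, 16): truth gives 0; bid 19 gives 1 > 0. Violating.
Others bid (4, 4, 5, 4): truth gives 0; bid 6 gives 1 > 0. Violating.
Others bid (4, 4, 4, 4): truth gives 1; no alternative beats it.
Others bid (4, 4, 4, 19): truth gives 0; no alternative beats it.
(Checking all 625 profiles: 12 have a profitable deviation, 613 do not.)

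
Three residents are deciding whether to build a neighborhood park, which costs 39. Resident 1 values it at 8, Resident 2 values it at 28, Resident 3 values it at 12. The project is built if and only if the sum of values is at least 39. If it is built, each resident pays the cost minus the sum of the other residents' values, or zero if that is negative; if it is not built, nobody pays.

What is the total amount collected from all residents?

Total value 48 ≥ cost 39, so it is built.
Resident 1: others sum to 40; max(0, 39 - 40) = 0.
Resident 2: others sum to 20; max(0, 39 - 20) = 19.
Resident 3: others sum to 36; max(0, 39 - 36) = 3.
Total collected = 0 + 19 + 3 = 22.

22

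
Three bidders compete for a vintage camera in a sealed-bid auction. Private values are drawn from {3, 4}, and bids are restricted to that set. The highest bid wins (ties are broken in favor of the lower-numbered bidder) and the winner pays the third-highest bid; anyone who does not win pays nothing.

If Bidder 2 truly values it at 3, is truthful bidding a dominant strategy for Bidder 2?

Yes

Check each profile of the others' bids and compare truth against every alternative bid.
Others bid (3, 3): truth gives 0, best alternative gives 0.
Others bid (3, 4): truth gives 0, best alternative gives 0.
Others bid (4, 3): truth gives 0, best alternative gives 0.
Others bid (4, 4): truth gives 0, best alternative gives 0.
In every case the truthful bid is at least as good as any alternative, so it is a dominant strategy.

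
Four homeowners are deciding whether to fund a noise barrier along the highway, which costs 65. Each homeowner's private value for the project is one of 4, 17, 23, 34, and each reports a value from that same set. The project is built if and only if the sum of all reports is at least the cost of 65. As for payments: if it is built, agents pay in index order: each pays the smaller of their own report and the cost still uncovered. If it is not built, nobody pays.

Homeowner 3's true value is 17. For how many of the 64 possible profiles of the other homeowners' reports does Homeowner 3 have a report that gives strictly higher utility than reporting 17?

Others report (4, 23, 34): truth gives 0; report 4 gives 13 > 0. Violating.
Others report (4, 34, 23): truth gives 0; report 4 gives 13 > 0. Violating.
Others report (4, 34, 34): truth gives 0; report 4 gives 13 > 0. Violating.
Others report (17, 17, 34): truth gives 0; report 4 gives 13 > 0. Violating.
Others report (4, 4, 4): truth gives 0; no alternative beats it.
Others report (4, 4, 17): truth gives 0; no alternative beats it.
(Checking all 64 profiles: 28 have a profitable deviation, 36 do not.)

28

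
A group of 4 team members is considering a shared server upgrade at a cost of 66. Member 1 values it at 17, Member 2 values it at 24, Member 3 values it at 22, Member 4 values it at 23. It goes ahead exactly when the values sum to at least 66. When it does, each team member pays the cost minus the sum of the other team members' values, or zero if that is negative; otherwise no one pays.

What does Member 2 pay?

4

Total value 86 ≥ cost 66, so the project is built.
The other team members' values sum to 62.
Cost minus that sum is 66 - 62 = 4.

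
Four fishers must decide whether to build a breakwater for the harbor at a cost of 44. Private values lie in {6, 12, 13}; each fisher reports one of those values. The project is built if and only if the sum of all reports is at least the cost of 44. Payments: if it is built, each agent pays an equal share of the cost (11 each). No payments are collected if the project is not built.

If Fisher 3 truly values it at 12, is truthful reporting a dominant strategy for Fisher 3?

Consider the case where Fisher 1 reports 6, Fisher 2 reports 12 and Fisher 4 reports 13.
Truthful report 12: project not built, utility 0.
Report 13 instead: project built, pays 11, utility 12 - 11 = 1.
Since 1 > 0, reporting 13 is strictly better here, so truthful reporting is not dominant.

No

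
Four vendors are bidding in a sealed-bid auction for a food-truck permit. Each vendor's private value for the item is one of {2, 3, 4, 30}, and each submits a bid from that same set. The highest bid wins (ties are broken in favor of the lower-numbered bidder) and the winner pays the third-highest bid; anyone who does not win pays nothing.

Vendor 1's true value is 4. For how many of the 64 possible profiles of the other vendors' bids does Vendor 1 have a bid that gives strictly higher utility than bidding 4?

Others bid (2, 2, 30): truth gives 0; bid 30 gives 2 > 0. Violating.
Others bid (2, 3, 30): truth gives 0; bid 30 gives 1 > 0. Violating.
Others bid (2, 30, 2): truth gives 0; bid 30 gives 2 > 0. Violating.
Others bid (2, 30, 3): truth gives 0; bid 30 gives 1 > 0. Violating.
Others bid (2, 2, 2): truth gives 2; no alternative beats it.
Others bid (2, 2, 3): truth gives 2; no alternative beats it.
(Checking all 64 profiles: 12 have a profitable deviation, 52 do not.)

12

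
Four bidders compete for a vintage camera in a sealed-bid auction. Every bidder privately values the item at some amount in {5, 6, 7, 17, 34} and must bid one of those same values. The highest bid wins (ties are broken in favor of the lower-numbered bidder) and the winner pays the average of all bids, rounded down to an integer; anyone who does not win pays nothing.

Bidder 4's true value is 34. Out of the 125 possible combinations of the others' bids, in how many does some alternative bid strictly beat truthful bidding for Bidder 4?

27

Others bid (5, 5, 5): truth gives 22; bid 6 gives 29 > 22. Violating.
Others bid (5, 5, 6): truth gives 22; bid 7 gives 29 > 22. Violating.
Others bid (5, 5, 7): truth gives 22; bid 17 gives 26 > 22. Violating.
Others bid (5, 6, 5): truth gives 22; bid 7 gives 29 > 22. Violating.
Others bid (5, 5, 17): truth gives 19; no alternative beats it.
Others bid (5, 5, 34): truth gives 0; no alternative beats it.
(Checking all 125 profiles: 27 have a profitable deviation, 98 do not.)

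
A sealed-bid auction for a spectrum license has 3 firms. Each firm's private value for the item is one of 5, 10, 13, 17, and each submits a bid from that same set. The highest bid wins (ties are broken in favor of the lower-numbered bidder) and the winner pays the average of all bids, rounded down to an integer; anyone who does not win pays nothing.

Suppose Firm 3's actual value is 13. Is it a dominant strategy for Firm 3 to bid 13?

No

Consider the case where Firm 1 bids 5 and Firm 2 bids 5.
Truthful bid 13: wins, pays 7, utility 13 - 7 = 6.
Bid 10 instead: wins, pays 6, utility 13 - 6 = 7.
Since 7 > 6, bidding 10 is strictly better here, so truthful bidding is not dominant.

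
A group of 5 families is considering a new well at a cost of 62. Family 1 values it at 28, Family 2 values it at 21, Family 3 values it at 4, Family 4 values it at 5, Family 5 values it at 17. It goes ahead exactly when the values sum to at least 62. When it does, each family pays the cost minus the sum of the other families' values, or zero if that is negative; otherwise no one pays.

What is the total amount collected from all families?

Total value 75 ≥ cost 62, so it is built.
Family 1: others sum to 47; max(0, 62 - 47) = 15.
Family 2: others sum to 54; max(0, 62 - 54) = 8.
Family 3: others sum to 71; max(0, 62 - 71) = 0.
Family 4: others sum to 70; max(0, 62 - 70) = 0.
Family 5: others sum to 58; max(0, 62 - 58) = 4.
Total collected = 15 + 8 + 0 + 0 + 4 = 27.

27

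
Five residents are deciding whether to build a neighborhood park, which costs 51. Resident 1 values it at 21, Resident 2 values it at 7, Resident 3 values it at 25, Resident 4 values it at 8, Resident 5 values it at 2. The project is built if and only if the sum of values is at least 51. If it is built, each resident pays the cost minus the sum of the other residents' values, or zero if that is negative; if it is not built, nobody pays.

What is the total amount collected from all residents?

Total value 63 ≥ cost 51, so it is built.
Resident 1: others sum to 42; max(0, 51 - 42) = 9.
Resident 2: others sum to 56; max(0, 51 - 56) = 0.
Resident 3: others sum to 38; max(0, 51 - 38) = 13.
Resident 4: others sum to 55; max(0, 51 - 55) = 0.
Resident 5: others sum to 61; max(0, 51 - 61) = 0.
Total collected = 9 + 0 + 13 + 0 + 0 = 22.

22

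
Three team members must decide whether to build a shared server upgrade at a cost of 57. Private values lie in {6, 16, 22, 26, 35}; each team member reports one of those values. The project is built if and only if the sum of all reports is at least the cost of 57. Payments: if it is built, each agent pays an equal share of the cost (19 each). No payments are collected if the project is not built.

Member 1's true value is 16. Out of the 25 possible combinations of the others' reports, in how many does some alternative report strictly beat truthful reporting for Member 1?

7

Others report (6, 35): truth gives -3; report 6 gives 0 > -3. Violating.
Others report (16, 26): truth gives -3; report 6 gives 0 > -3. Violating.
Others report (22, 22): truth gives -3; report 6 gives 0 > -3. Violating.
Others report (22, 26): truth gives -3; report 6 gives 0 > -3. Violating.
Others report (6, 6): truth gives 0; no alternative beats it.
Others report (6, 16): truth gives 0; no alternative beats it.
(Checking all 25 profiles: 7 have a profitable deviation, 18 do not.)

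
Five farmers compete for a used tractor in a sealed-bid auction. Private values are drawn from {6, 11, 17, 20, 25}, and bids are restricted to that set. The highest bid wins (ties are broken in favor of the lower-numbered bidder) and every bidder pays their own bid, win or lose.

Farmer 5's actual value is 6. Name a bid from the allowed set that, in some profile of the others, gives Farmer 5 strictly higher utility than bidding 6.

11

Suppose Farmer 1 bids 6, Farmer 2 bids 6, Farmer 3 bids 6 and Farmer 4 bids 6.
Bid 6: loses but pays 6, utility -6.
Bid 11: wins, pays 11, utility 6 - 11 = -5.
So bidding 11 beats truth here (-5 > -6).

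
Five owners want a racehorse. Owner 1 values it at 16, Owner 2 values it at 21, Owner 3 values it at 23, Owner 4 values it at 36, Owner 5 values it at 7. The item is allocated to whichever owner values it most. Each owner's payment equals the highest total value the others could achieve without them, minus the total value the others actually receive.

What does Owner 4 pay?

23

Owner 4 has the highest value and receives the item.
Without Owner 4, the item would go to the next-highest value, 23, so the others could achieve 23.
With Owner 4 present and winning, the others receive nothing, so their total is 0.
Payment = 23 - 0 = 23.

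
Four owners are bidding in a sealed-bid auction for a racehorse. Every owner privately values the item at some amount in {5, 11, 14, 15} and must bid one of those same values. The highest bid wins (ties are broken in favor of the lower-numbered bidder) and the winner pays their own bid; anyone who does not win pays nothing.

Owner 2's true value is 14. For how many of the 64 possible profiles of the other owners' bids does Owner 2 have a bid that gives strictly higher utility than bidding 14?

Others bid (5, 5, 5): truth gives 0; bid 11 gives 3 > 0. Violating.
Others bid (5, 5, 11): truth gives 0; bid 11 gives 3 > 0. Violating.
Others bid (5, 11, 5): truth gives 0; bid 11 gives 3 > 0. Violating.
Others bid (5, 11, 11): truth gives 0; bid 11 gives 3 > 0. Violating.
Others bid (5, 5, 14): truth gives 0; no alternative beats it.
Others bid (5, 5, 15): truth gives 0; no alternative beats it.
(Checking all 64 profiles: 4 have a profitable deviation, 60 do not.)

4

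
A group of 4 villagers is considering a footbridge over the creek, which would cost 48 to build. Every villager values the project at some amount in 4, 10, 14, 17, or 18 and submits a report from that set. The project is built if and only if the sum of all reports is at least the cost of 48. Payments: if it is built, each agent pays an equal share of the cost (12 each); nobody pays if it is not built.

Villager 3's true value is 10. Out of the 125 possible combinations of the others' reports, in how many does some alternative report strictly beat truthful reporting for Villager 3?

31

Others report (4, 17, 17): truth gives -2; report 4 gives 0 > -2. Violating.
Others report (4, 17, 18): truth gives -2; report 4 gives 0 > -2. Violating.
Others report (4, 18, 17): truth gives -2; report 4 gives 0 > -2. Violating.
Others report (4, 18, 18): truth gives -2; report 4 gives 0 > -2. Violating.
Others report (4, 4, 4): truth gives 0; no alternative beats it.
Others report (4, 4, 10): truth gives 0; no alternative beats it.
(Checking all 125 profiles: 31 have a profitable deviation, 94 do not.)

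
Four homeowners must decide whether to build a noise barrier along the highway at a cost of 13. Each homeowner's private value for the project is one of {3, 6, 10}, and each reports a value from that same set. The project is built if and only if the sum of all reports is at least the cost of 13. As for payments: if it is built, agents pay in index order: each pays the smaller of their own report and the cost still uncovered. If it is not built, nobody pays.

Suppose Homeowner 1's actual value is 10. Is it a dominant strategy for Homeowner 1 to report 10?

Consider the case where Homeowner 2 reports 3, Homeowner 3 reports 3 and Homeowner 4 reports 3.
Truthful report 10: project built, pays 10, utility 10 - 10 = 0.
Report 6 instead: project built, pays 6, utility 10 - 6 = 4.
Since 4 > 0, reporting 6 is strictly better here, so truthful reporting is not dominant.

No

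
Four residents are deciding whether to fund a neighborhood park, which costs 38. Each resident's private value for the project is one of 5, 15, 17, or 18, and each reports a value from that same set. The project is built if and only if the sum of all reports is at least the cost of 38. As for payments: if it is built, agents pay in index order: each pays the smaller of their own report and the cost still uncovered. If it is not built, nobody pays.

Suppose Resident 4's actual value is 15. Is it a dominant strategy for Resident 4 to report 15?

Yes

Check each profile of the others' reports and compare truth against every alternative report.
Others report (5, 15, 18): truth gives 15, best alternative gives 15.
Others report (5, 17, 17): truth gives 15, best alternative gives 15.
Others report (5, 17, 18): truth gives 15, best alternative gives 15.
Others report (5, 18, 15): truth gives 15, best alternative gives 15.
Others report (5, 18, 17): truth gives 15, best alternative gives 15.
Others report (5, 18, 18): truth gives 15, best alternative gives 15.
(Remaining 58 profiles checked similarly; truth is weakly best in each.)
In every case the truthful report is at least as good as any alternative, so it is a dominant strategy.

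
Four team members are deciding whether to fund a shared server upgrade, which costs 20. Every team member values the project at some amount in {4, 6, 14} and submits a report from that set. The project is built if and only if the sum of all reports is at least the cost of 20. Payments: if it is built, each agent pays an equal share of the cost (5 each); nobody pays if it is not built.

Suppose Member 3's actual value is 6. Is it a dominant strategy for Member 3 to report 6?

No

Consider the case where Member 1 reports 4, Member 2 reports 4 and Member 4 reports 4.
Truthful report 6: project not built, utility 0.
Report 14 instead: project built, pays 5, utility 6 - 5 = 1.
Since 1 > 0, reporting 14 is strictly better here, so truthful reporting is not dominant.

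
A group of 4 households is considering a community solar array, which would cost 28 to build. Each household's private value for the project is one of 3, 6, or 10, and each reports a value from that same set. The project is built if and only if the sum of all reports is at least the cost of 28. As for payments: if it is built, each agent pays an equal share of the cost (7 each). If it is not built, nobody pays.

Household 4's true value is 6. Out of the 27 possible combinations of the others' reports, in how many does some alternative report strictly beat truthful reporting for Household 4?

Others report (3, 10, 10): truth gives -1; report 3 gives 0 > -1. Violating.
Others report (6, 6, 10): truth gives -1; report 3 gives 0 > -1. Violating.
Others report (6, 10, 6): truth gives -1; report 3 gives 0 > -1. Violating.
Others report (10, 3, 10): truth gives -1; report 3 gives 0 > -1. Violating.
Others report (3, 3, 3): truth gives 0; no alternative beats it.
Others report (3, 3, 6): truth gives 0; no alternative beats it.
(Checking all 27 profiles: 6 have a profitable deviation, 21 do not.)

6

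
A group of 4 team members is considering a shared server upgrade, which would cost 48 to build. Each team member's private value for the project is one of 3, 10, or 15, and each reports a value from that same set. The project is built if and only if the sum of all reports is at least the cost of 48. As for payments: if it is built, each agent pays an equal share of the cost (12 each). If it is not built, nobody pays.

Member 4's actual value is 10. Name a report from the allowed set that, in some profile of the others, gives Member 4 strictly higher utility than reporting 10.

Suppose Member 1 reports 10, Member 2 reports 15 and Member 3 reports 15.
Report 10: project built, pays 12, utility 10 - 12 = -2.
Report 3: project not built, utility 0.
So reporting 3 beats truth here (0 > -2).

3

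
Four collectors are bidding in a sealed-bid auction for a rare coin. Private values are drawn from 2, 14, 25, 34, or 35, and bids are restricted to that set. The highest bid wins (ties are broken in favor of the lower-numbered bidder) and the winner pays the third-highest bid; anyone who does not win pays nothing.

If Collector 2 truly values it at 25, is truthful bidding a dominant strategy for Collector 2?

Consider the case where Collector 1 bids 2, Collector 3 bids 2 and Collector 4 bids 34.
Truthful bid 25: loses, pays 0, utility 0.
Bid 34 instead: wins, pays 2, utility 25 - 2 = 23.
Since 23 > 0, bidding 34 is strictly better here, so truthful bidding is not dominant.

No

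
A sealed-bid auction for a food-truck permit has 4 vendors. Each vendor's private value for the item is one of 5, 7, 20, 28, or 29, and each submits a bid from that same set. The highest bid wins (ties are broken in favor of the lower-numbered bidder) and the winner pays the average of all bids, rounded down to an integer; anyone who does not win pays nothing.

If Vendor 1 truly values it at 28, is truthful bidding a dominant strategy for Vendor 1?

No

Consider the case where Vendor 2 bids 5, Vendor 3 bids 5 and Vendor 4 bids 5.
Truthful bid 28: wins, pays 10, utility 28 - 10 = 18.
Bid 5 instead: wins, pays 5, utility 28 - 5 = 23.
Since 23 > 18, bidding 5 is strictly better here, so truthful bidding is not dominant.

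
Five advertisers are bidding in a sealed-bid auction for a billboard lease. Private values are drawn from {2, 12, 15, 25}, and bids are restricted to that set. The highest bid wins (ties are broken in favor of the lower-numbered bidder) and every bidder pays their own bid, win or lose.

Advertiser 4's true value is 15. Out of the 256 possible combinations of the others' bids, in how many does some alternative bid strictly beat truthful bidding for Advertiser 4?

234

Others bid (2, 2, 2, 2): truth gives 0; bid 12 gives 3 > 0. Violating.
Others bid (2, 2, 2, 12): truth gives 0; bid 12 gives 3 > 0. Violating.
Others bid (2, 2, 2, 25): truth gives -15; bid 2 gives -2 > -15. Violating.
Others bid (2, 2, 12, 25): truth gives -15; bid 2 gives -2 > -15. Violating.
Others bid (2, 2, 2, 15): truth gives 0; no alternative beats it.
Others bid (2, 2, 12, 2): truth gives 0; no alternative beats it.
(Checking all 256 profiles: 234 have a profitable deviation, 22 do not.)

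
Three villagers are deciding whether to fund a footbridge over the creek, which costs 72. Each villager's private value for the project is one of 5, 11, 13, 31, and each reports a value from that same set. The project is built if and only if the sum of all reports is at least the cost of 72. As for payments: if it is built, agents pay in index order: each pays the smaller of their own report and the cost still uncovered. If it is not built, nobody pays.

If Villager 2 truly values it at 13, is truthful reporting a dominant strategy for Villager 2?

Consider the case where Villager 1 reports 31 and Villager 3 reports 31.
Truthful report 13: project built, pays 13, utility 13 - 13 = 0.
Report 11 instead: project built, pays 11, utility 13 - 11 = 2.
Since 2 > 0, reporting 11 is strictly better here, so truthful reporting is not dominant.

No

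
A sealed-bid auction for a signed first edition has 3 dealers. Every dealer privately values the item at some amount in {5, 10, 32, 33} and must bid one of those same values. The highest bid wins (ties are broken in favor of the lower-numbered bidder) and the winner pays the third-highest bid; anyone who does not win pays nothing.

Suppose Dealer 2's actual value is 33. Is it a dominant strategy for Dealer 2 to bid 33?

Check each profile of the others' bids and compare truth against every alternative bid.
Others bid (5, 33): truth gives 28, best alternative gives 0.
Others bid (32, 5): truth gives 28, best alternative gives 0.
Others bid (10, 33): truth gives 23, best alternative gives 0.
Others bid (32, 10): truth gives 23, best alternative gives 0.
Others bid (32, 32): truth gives 1, best alternative gives 0.
Others bid (32, 33): truth gives 1, best alternative gives 0.
(Remaining 10 profiles checked similarly; truth is weakly best in each.)
In every case the truthful bid is at least as good as any alternative, so it is a dominant strategy.

Yes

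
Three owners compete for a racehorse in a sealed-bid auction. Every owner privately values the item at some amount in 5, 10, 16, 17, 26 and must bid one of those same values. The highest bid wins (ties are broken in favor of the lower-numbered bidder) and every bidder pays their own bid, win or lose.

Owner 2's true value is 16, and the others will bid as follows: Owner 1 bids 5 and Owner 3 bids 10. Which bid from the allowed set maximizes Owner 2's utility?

10

Bid 5: loses but pays 5, utility -5.
Bid 10: wins, pays 10, utility 16 - 10 = 6.
Bid 16: wins, pays 16, utility 16 - 16 = 0.
Bid 17: wins, pays 17, utility 16 - 17 = -1.
Bid 26: wins, pays 26, utility 16 - 26 = -10.
The best choice is 10 with utility 6.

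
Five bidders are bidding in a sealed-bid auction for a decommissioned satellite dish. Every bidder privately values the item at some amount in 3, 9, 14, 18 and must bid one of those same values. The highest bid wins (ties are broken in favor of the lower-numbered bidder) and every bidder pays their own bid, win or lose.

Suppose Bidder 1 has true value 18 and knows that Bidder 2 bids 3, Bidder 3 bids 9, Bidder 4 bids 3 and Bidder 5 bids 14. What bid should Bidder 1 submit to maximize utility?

Bid 3: loses but pays 3, utility -3.
Bid 9: loses but pays 9, utility -9.
Bid 14: wins, pays 14, utility 18 - 14 = 4.
Bid 18: wins, pays 18, utility 18 - 18 = 0.
The best choice is 14 with utility 4.

14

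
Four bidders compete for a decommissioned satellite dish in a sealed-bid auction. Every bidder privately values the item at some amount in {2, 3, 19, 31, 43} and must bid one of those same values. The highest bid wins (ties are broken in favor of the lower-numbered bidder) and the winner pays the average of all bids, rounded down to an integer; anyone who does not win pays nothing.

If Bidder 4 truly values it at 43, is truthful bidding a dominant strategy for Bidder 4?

Consider the case where Bidder 1 bids 2, Bidder 2 bids 2 and Bidder 3 bids 2.
Truthful bid 43: wins, pays 12, utility 43 - 12 = 31.
Bid 3 instead: wins, pays 2, utility 43 - 2 = 41.
Since 41 > 31, bidding 3 is strictly better here, so truthful bidding is not dominant.

No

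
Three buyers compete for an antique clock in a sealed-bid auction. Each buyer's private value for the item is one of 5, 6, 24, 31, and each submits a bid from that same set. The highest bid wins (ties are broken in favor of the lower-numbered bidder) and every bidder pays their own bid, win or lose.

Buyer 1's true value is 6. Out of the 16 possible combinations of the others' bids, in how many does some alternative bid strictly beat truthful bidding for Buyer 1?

Others bid (5, 5): truth gives 0; bid 5 gives 1 > 0. Violating.
Others bid (5, 24): truth gives -6; bid 5 gives -5 > -6. Violating.
Others bid (5, 31): truth gives -6; bid 5 gives -5 > -6. Violating.
Others bid (6, 24): truth gives -6; bid 5 gives -5 > -6. Violating.
Others bid (5, 6): truth gives 0; no alternative beats it.
Others bid (6, 5): truth gives 0; no alternative beats it.
(Checking all 16 profiles: 13 have a profitable deviation, 3 do not.)

13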